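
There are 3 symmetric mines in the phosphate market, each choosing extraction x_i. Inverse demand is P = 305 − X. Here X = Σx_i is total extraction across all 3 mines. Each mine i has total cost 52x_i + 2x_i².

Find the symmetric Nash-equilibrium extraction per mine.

31.625

A representative mine's profit is π_i = x_i(305 − X) − 52x_i − 2x_i², with X = x_i + Σ_{j≠i} x_j.
First-order condition: 253 − 6x_i − Σ_{j≠i} x_j = 0.
Imposing symmetry (x_j = x for all j) turns Σ_{j≠i} x_j into 2x, so 253 = 8x and x = 31.625.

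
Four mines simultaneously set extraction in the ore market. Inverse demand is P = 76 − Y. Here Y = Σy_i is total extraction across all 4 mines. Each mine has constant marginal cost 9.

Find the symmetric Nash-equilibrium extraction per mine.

13.4

A representative mine's profit is π_i = y_i(76 − Y) − 9y_i, with Y = y_i + Σ_{j≠i} y_j.
First-order condition: 67 − 2y_i − Σ_{j≠i} y_j = 0.
In a symmetric equilibrium every mine chooses the same y, so Σ_{j≠i} y_j = 3y. The condition becomes 67 − 5y = 0, giving y = 67/5 = 13.4.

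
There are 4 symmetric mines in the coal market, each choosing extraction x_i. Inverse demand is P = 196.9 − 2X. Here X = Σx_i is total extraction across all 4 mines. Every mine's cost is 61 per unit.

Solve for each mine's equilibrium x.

13.59

A representative mine's profit is π_i = x_i(196.9 − 2X) − 61x_i, with X = x_i + Σ_{j≠i} x_j.
First-order condition: 135.9 − 4x_i − 2Σ_{j≠i} x_j = 0.
Imposing symmetry (x_j = x for all j) turns Σ_{j≠i} x_j into 3x, so 135.9 = 10x and x = 13.59.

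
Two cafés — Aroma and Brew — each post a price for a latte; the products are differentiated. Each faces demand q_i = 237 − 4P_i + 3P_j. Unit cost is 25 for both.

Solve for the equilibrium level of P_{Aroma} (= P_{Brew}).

Aroma's profit: π = (P_{Aroma} − 25)(237 − 4P_{Aroma} + 3P_{Brew}).
∂π/∂P_{Aroma} = 337 − 8P_{Aroma} + 3P_{Brew} = 0 ⇒ P_{Aroma} = 42.125 + 0.375P_{Brew}.
Setting P_{Aroma} = P_{Brew} in the reaction function: P_{Aroma} = 42.125 + 0.375P_{Aroma}, so P_{Aroma} = 42.125 / 0.625 = 67.4.

67.4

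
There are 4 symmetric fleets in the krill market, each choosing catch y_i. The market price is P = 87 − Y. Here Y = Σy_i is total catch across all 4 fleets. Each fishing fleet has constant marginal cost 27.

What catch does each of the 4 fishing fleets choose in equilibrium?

A representative fishing fleet's profit is π_i = y_i(87 − Y) − 27y_i, with Y = y_i + Σ_{j≠i} y_j.
First-order condition: 60 − 2y_i − Σ_{j≠i} y_j = 0.
Imposing symmetry (y_j = y for all j) turns Σ_{j≠i} y_j into 3y, so 60 = 5y and y = 12.

12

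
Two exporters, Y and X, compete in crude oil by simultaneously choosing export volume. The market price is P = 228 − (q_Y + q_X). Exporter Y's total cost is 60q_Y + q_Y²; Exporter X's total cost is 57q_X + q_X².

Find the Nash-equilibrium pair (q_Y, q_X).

33.4, 34.4

Exporter Y's profit: π = q_Y(228 − (q_Y + q_X)) − 60q_Y − q_Y².
∂π/∂q_Y = 168 − 4q_Y − q_X = 0, so q_Y = 42 − 0.25q_X.
By the same steps for X: q_X = 42.75 − 0.25q_Y.
Plugging q_X into Y's best response: q_Y = 42 − 0.25(42.75 − 0.25q_Y) ⇒ 0.9375q_Y = 31.3125, so q_Y = 33.4.
Then q_X = 42.75 − 0.25·33.4 = 34.4.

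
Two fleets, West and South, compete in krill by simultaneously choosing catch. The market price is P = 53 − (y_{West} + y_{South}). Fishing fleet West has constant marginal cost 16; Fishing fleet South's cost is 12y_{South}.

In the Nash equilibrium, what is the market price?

27

Fishing fleet West's profit: π = y_{West}(53 − (y_{West} + y_{South})) − 16y_{West}.
∂π/∂y_{West} = 37 − 2y_{West} − y_{South} = 0, so y_{West} = 18.5 − 0.5y_{South}.
By the same steps for South: y_{South} = 20.5 − 0.5y_{West}.
Substituting the second reaction function into the first: y_{West} = 18.5 − 0.5(20.5 − 0.5y_{West}), which gives 0.75y_{West} = 8.25 ⇒ y_{West} = 11.
Then y_{South} = 20.5 − 0.5·11 = 15.
Equilibrium price: P = 53 − 26 = 27.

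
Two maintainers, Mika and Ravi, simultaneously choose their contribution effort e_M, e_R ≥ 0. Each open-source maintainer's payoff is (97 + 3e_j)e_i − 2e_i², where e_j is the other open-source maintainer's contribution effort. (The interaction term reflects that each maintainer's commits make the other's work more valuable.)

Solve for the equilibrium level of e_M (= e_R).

97

Mika's payoff is (97 + 3e_R)e_M − 2e_M².
∂π/∂e_M = 97 + 3e_R − 4e_M = 0, so e_M = 24.25 + 0.75e_R.
The game is symmetric, so in equilibrium e_R = e_M: the reaction function gives 0.25e_M = 24.25, hence e_M = 97.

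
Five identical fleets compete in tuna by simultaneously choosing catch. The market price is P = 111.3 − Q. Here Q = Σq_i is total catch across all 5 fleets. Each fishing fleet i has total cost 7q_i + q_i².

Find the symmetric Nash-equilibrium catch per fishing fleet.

A representative fishing fleet's profit is π_i = q_i(111.3 − Q) − 7q_i − q_i², with Q = q_i + Σ_{j≠i} q_j.
First-order condition: 104.3 − 4q_i − Σ_{j≠i} q_j = 0.
Imposing symmetry (q_j = q for all j) turns Σ_{j≠i} q_j into 4q, so 104.3 = 8q and q = 13.0375.

13.0375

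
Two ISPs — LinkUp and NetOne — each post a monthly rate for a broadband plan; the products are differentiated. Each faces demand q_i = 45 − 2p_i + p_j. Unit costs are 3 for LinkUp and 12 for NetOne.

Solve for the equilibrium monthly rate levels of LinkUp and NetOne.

18.2, 21.8

LinkUp's profit: π = (p_{LinkUp} − 3)(45 − 2p_{LinkUp} + p_{NetOne}).
∂π/∂p_{LinkUp} = 51 − 4p_{LinkUp} + p_{NetOne} = 0 ⇒ p_{LinkUp} = 12.75 + 0.25p_{NetOne}.
Similarly p_{NetOne} = 17.25 + 0.25p_{LinkUp}.
Solving the two reaction functions simultaneously: (1 − (0.25)(0.25))p_{LinkUp} = 12.75 + 0.25·17.25, so 0.9375p_{LinkUp} = 17.0625 and p_{LinkUp} = 18.2.
Then p_{NetOne} = 17.25 + 0.25·18.2 = 21.8.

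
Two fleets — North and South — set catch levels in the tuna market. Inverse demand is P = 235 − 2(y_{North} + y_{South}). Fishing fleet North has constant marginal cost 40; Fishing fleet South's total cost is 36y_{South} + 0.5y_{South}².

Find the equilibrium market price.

112.125

Fishing fleet North's profit: π = y_{North}(235 − 2(y_{North} + y_{South})) − 40y_{North}.
∂π/∂y_{North} = 195 − 4y_{North} − 2y_{South} = 0, so y_{North} = 48.75 − 0.5y_{South}.
For South: ∂π/∂y_{South} = 199 − 5y_{South} − 2y_{North} = 0 ⇒ y_{South} = 39.8 − 0.4y_{North}.
Solving the two reaction functions simultaneously: (1 − (−0.5)(−0.4))y_{North} = 48.75 − 0.5·39.8, so 0.8y_{North} = 28.85 and y_{North} = 36.0625.
Then y_{South} = 39.8 − 0.4·36.0625 = 25.375.
Equilibrium price: P = 235 − 2·61.4375 = 112.125.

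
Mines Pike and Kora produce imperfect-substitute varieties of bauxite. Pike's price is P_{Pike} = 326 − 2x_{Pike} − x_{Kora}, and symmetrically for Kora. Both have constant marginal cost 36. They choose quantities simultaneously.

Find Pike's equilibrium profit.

Mine Pike's profit: π = x_{Pike}(326 − 2x_{Pike} − x_{Kora}) − 36x_{Pike}.
∂π/∂x_{Pike} = 290 − 4x_{Pike} − x_{Kora} = 0 ⇒ x_{Pike} = 72.5 − 0.25x_{Kora}.
Setting x_{Pike} = x_{Kora} in the reaction function: x_{Pike} = 72.5 − 0.25x_{Pike}, so x_{Pike} = 72.5 / 1.25 = 58.
P_{Pike} = 326 − 2·58 − 58 = 152.
Profit = (152 − 36)·58 = 6728.

6728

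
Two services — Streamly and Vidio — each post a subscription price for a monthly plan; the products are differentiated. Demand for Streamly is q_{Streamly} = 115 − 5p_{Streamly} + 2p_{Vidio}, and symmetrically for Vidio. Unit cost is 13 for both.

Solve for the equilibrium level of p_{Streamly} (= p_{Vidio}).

Streamly's profit: π = (p_{Streamly} − 13)(115 − 5p_{Streamly} + 2p_{Vidio}).
∂π/∂p_{Streamly} = 180 − 10p_{Streamly} + 2p_{Vidio} = 0 ⇒ p_{Streamly} = 18 + 0.2p_{Vidio}.
Setting p_{Streamly} = p_{Vidio} in the reaction function: p_{Streamly} = 18 + 0.2p_{Streamly}, so p_{Streamly} = 18 / 0.8 = 22.5.

22.5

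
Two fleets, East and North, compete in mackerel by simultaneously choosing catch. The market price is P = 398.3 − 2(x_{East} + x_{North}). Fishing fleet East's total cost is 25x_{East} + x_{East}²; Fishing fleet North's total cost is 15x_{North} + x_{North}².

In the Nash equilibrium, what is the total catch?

Fishing fleet East's profit: π = x_{East}(398.3 − 2(x_{East} + x_{North})) − 25x_{East} − x_{East}².
∂π/∂x_{East} = 373.3 − 6x_{East} − 2x_{North} = 0, so x_{East} = 3733/60 − (1/3)x_{North}.
By the same steps for North: x_{North} = 3833/60 − (1/3)x_{East}.
Plugging x_{North} into East's best response: x_{East} = 3733/60 − (1/3)(3833/60 − (1/3)x_{East}) ⇒ (8/9)x_{East} = 3683/90, so x_{East} = 46.0375.
Then x_{North} = 3833/60 − (1/3)·46.0375 = 48.5375.
Total catch: 46.0375 + 48.5375 = 94.575.

94.575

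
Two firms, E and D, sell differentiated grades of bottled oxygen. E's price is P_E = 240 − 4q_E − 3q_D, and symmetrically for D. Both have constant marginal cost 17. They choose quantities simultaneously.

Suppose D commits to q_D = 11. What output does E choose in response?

Firm E's profit: π = q_E(240 − 4q_E − 3q_D) − 17q_E.
∂π/∂q_E = 223 − 8q_E − 3q_D = 0 ⇒ q_E = 27.875 − 0.375q_D.
At q_D = 11: q_E = 27.875 − 0.375·11 = 23.75.

23.75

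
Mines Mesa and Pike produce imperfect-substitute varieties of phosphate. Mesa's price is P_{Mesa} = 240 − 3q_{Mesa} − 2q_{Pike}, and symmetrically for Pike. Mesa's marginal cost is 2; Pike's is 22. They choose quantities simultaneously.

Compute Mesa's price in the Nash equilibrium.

Mine Mesa's profit: π = q_{Mesa}(240 − 3q_{Mesa} − 2q_{Pike}) − 2q_{Mesa}.
∂π/∂q_{Mesa} = 238 − 6q_{Mesa} − 2q_{Pike} = 0 ⇒ q_{Mesa} = 119/3 − (1/3)q_{Pike}.
Similarly q_{Pike} = 109/3 − (1/3)q_{Mesa}.
Solving the two reaction functions simultaneously: (1 − (−1/3)(−1/3))q_{Mesa} = 119/3 − (1/3)·(109/3), so (8/9)q_{Mesa} = 248/9 and q_{Mesa} = 31.
Then q_{Pike} = 109/3 − (1/3)·31 = 26.
P_{Mesa} = 240 − 3·31 − 2·26 = 95.

95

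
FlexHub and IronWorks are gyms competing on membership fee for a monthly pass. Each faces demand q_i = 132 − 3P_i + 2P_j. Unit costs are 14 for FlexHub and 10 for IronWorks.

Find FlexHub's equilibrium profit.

2479.6875

FlexHub's profit: π = (P_{FlexHub} − 14)(132 − 3P_{FlexHub} + 2P_{IronWorks}).
∂π/∂P_{FlexHub} = 174 − 6P_{FlexHub} + 2P_{IronWorks} = 0 ⇒ P_{FlexHub} = 29 + (1/3)P_{IronWorks}.
Similarly P_{IronWorks} = 27 + (1/3)P_{FlexHub}.
Solving the two reaction functions simultaneously: (1 − (1/3)(1/3))P_{FlexHub} = 29 + (1/3)·27, so (8/9)P_{FlexHub} = 38 and P_{FlexHub} = 42.75.
Then P_{IronWorks} = 27 + (1/3)·42.75 = 41.25.
q_{FlexHub} = 132 − 3·42.75 + 2·41.25 = 86.25.
Profit = (42.75 − 14)·86.25 = 2479.6875.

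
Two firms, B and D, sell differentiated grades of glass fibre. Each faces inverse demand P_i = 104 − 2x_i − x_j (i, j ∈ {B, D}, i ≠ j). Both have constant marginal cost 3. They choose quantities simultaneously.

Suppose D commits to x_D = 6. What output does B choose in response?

23.75

Firm B's profit: π = x_B(104 − 2x_B − x_D) − 3x_B.
∂π/∂x_B = 101 − 4x_B − x_D = 0 ⇒ x_B = 25.25 − 0.25x_D.
At x_D = 6: x_B = 25.25 − 0.25·6 = 23.75.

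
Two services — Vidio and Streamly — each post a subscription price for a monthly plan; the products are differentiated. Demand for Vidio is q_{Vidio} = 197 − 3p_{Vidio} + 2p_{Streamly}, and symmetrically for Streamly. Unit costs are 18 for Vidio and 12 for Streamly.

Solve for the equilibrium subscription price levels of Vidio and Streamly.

Vidio's profit: π = (p_{Vidio} − 18)(197 − 3p_{Vidio} + 2p_{Streamly}).
∂π/∂p_{Vidio} = 251 − 6p_{Vidio} + 2p_{Streamly} = 0 ⇒ p_{Vidio} = 251/6 + (1/3)p_{Streamly}.
Similarly p_{Streamly} = 233/6 + (1/3)p_{Vidio}.
Substituting the second reaction function into the first: p_{Vidio} = 251/6 + (1/3)(233/6 + (1/3)p_{Vidio}), which gives (8/9)p_{Vidio} = 493/9 ⇒ p_{Vidio} = 61.625.
Then p_{Streamly} = 233/6 + (1/3)·61.625 = 59.375.

61.625, 59.375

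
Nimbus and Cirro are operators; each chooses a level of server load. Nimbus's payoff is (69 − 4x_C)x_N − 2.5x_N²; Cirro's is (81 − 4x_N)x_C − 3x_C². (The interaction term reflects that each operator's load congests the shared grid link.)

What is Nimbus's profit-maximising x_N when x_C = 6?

Expanding Nimbus's payoff: 69x_N − 4x_Cx_N − 2.5x_N².
∂π/∂x_N = 69 − 4x_C − 5x_N = 0, so x_N = 13.8 − 0.8x_C.
At x_C = 6: x_N = 13.8 − 0.8·6 = 9.

9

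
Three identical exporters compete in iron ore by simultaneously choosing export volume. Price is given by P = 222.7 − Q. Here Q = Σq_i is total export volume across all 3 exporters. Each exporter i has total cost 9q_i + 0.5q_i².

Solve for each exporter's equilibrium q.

42.74

A representative exporter's profit is π_i = q_i(222.7 − Q) − 9q_i − 0.5q_i², with Q = q_i + Σ_{j≠i} q_j.
First-order condition: 213.7 − 3q_i − Σ_{j≠i} q_j = 0.
In a symmetric equilibrium every exporter chooses the same q, so Σ_{j≠i} q_j = 2q. The condition becomes 213.7 − 5q = 0, giving q = 213.7/5 = 42.74.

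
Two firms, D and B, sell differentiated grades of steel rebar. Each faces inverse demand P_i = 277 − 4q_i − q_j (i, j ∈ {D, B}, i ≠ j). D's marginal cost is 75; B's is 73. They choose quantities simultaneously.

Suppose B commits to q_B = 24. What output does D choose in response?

Firm D's profit: π = q_D(277 − 4q_D − q_B) − 75q_D.
∂π/∂q_D = 202 − 8q_D − q_B = 0 ⇒ q_D = 25.25 − 0.125q_B.
At q_B = 24: q_D = 25.25 − 0.125·24 = 22.25.

22.25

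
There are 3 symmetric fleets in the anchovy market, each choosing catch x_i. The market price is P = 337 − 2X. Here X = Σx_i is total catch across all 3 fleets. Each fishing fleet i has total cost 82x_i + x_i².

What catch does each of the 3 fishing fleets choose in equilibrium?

25.5

A representative fishing fleet's profit is π_i = x_i(337 − 2X) − 82x_i − x_i², with X = x_i + Σ_{j≠i} x_j.
First-order condition: 255 − 6x_i − 2Σ_{j≠i} x_j = 0.
In a symmetric equilibrium every fishing fleet chooses the same x, so Σ_{j≠i} x_j = 2x. The condition becomes 255 − 10x = 0, giving x = 255/10 = 25.5.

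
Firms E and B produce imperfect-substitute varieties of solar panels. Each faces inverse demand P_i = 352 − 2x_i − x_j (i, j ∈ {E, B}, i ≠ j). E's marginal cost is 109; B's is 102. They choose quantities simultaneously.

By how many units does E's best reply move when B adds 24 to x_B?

-6

Firm E's profit: π = x_E(352 − 2x_E − x_B) − 109x_E.
∂π/∂x_E = 243 − 4x_E − x_B = 0 ⇒ x_E = 60.75 − 0.25x_B.
The reaction-function slope is −0.25, so a 24-unit rise in x_B moves x_E by −0.25 × 24 = −6. E's best response falls — the actions are strategic substitutes.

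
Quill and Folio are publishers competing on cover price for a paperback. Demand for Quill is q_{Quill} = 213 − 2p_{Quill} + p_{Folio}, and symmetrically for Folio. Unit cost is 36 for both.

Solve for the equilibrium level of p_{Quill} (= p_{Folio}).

95

Quill's profit: π = (p_{Quill} − 36)(213 − 2p_{Quill} + p_{Folio}).
∂π/∂p_{Quill} = 285 − 4p_{Quill} + p_{Folio} = 0 ⇒ p_{Quill} = 71.25 + 0.25p_{Folio}.
Setting p_{Quill} = p_{Folio} in the reaction function: p_{Quill} = 71.25 + 0.25p_{Quill}, so p_{Quill} = 71.25 / 0.75 = 95.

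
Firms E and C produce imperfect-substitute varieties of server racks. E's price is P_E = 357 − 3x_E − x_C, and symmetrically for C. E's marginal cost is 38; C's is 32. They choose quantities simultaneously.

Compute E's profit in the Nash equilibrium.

Firm E's profit: π = x_E(357 − 3x_E − x_C) − 38x_E.
∂π/∂x_E = 319 − 6x_E − x_C = 0 ⇒ x_E = 319/6 − (1/6)x_C.
Similarly x_C = 325/6 − (1/6)x_E.
Substituting the second reaction function into the first: x_E = 319/6 − (1/6)(325/6 − (1/6)x_E), which gives (35/36)x_E = 1589/36 ⇒ x_E = 45.4.
Then x_C = 325/6 − (1/6)·45.4 = 46.6.
P_E = 357 − 3·45.4 − 46.6 = 174.2.
Profit = (174.2 − 38)·45.4 = 6183.48.

6183.48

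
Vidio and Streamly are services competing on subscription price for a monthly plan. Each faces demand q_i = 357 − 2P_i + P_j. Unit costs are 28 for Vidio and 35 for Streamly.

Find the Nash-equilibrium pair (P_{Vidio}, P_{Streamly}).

Vidio's profit: π = (P_{Vidio} − 28)(357 − 2P_{Vidio} + P_{Streamly}).
∂π/∂P_{Vidio} = 413 − 4P_{Vidio} + P_{Streamly} = 0 ⇒ P_{Vidio} = 103.25 + 0.25P_{Streamly}.
Similarly P_{Streamly} = 106.75 + 0.25P_{Vidio}.
Solving the two reaction functions simultaneously: (1 − (0.25)(0.25))P_{Vidio} = 103.25 + 0.25·106.75, so 0.9375P_{Vidio} = 129.9375 and P_{Vidio} = 138.6.
Then P_{Streamly} = 106.75 + 0.25·138.6 = 141.4.

138.6, 141.4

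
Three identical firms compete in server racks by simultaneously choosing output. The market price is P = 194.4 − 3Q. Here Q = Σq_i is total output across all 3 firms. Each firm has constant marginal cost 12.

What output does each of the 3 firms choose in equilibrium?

A representative firm's profit is π_i = q_i(194.4 − 3Q) − 12q_i, with Q = q_i + Σ_{j≠i} q_j.
First-order condition: 182.4 − 6q_i − 3Σ_{j≠i} q_j = 0.
With identical firms, set every q_j = q: then 182.4 − 6q − 6q = 0, i.e. q = 182.4/12 = 15.2.

15.2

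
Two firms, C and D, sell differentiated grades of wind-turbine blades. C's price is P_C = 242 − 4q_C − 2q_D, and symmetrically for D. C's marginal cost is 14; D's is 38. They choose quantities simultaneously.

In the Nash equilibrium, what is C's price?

108.4

Firm C's profit: π = q_C(242 − 4q_C − 2q_D) − 14q_C.
∂π/∂q_C = 228 − 8q_C − 2q_D = 0 ⇒ q_C = 28.5 − 0.25q_D.
Similarly q_D = 25.5 − 0.25q_C.
Plugging q_D into C's best response: q_C = 28.5 − 0.25(25.5 − 0.25q_C) ⇒ 0.9375q_C = 22.125, so q_C = 23.6.
Then q_D = 25.5 − 0.25·23.6 = 19.6.
P_C = 242 − 4·23.6 − 2·19.6 = 108.4.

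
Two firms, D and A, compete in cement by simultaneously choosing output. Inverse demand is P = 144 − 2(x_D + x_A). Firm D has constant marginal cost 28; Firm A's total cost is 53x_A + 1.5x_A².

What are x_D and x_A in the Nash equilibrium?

Firm D's profit: π = x_D(144 − 2(x_D + x_A)) − 28x_D.
∂π/∂x_D = 116 − 4x_D − 2x_A = 0, so x_D = 29 − 0.5x_A.
For A: ∂π/∂x_A = 91 − 7x_A − 2x_D = 0 ⇒ x_A = 13 − (2/7)x_D.
Plugging x_A into D's best response: x_D = 29 − 0.5(13 − (2/7)x_D) ⇒ (6/7)x_D = 22.5, so x_D = 26.25.
Then x_A = 13 − (2/7)·26.25 = 5.5.

26.25, 5.5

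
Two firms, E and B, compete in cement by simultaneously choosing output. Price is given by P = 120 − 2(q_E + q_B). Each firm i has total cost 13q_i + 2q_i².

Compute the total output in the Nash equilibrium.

21.4

Firm E's profit: π = q_E(120 − 2(q_E + q_B)) − 13q_E − 2q_E².
∂π/∂q_E = 107 − 8q_E − 2q_B = 0, so q_E = 13.375 − 0.25q_B.
Setting q_E = q_B in the reaction function: q_E = 13.375 − 0.25q_E, so q_E = 13.375 / 1.25 = 10.7.
Total output: 10.7 + 10.7 = 21.4.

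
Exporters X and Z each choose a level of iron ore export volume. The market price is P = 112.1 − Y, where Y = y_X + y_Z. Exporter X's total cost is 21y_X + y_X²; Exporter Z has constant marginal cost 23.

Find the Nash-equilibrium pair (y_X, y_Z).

Exporter X's profit: π = y_X(112.1 − (y_X + y_Z)) − 21y_X − y_X².
∂π/∂y_X = 91.1 − 4y_X − y_Z = 0, so y_X = 22.775 − 0.25y_Z.
For Z: ∂π/∂y_Z = 89.1 − 2y_Z − y_X = 0 ⇒ y_Z = 44.55 − 0.5y_X.
Plugging y_Z into X's best response: y_X = 22.775 − 0.25(44.55 − 0.5y_X) ⇒ 0.875y_X = 11.6375, so y_X = 13.3.
Then y_Z = 44.55 − 0.5·13.3 = 37.9.

13.3, 37.9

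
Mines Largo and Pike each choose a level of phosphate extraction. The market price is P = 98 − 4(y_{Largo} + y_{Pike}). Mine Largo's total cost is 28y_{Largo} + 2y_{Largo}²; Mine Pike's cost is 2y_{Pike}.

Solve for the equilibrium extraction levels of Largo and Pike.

Mine Largo's profit: π = y_{Largo}(98 − 4(y_{Largo} + y_{Pike})) − 28y_{Largo} − 2y_{Largo}².
∂π/∂y_{Largo} = 70 − 12y_{Largo} − 4y_{Pike} = 0, so y_{Largo} = 35/6 − (1/3)y_{Pike}.
For Pike: ∂π/∂y_{Pike} = 96 − 8y_{Pike} − 4y_{Largo} = 0 ⇒ y_{Pike} = 12 − 0.5y_{Largo}.
Plugging y_{Pike} into Largo's best response: y_{Largo} = 35/6 − (1/3)(12 − 0.5y_{Largo}) ⇒ (5/6)y_{Largo} = 11/6, so y_{Largo} = 2.2.
Then y_{Pike} = 12 − 0.5·2.2 = 10.9.

2.2, 10.9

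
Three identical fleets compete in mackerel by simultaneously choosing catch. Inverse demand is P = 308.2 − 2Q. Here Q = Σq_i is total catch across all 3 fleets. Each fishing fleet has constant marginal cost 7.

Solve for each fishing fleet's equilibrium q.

37.65

A representative fishing fleet's profit is π_i = q_i(308.2 − 2Q) − 7q_i, with Q = q_i + Σ_{j≠i} q_j.
First-order condition: 301.2 − 4q_i − 2Σ_{j≠i} q_j = 0.
Imposing symmetry (q_j = q for all j) turns Σ_{j≠i} q_j into 2q, so 301.2 = 8q and q = 37.65.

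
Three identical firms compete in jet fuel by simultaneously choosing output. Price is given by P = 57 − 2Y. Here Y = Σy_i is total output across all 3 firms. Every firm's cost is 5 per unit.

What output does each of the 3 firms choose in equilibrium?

A representative firm's profit is π_i = y_i(57 − 2Y) − 5y_i, with Y = y_i + Σ_{j≠i} y_j.
First-order condition: 52 − 4y_i − 2Σ_{j≠i} y_j = 0.
With identical firms, set every y_j = y: then 52 − 4y − 4y = 0, i.e. y = 52/8 = 6.5.

6.5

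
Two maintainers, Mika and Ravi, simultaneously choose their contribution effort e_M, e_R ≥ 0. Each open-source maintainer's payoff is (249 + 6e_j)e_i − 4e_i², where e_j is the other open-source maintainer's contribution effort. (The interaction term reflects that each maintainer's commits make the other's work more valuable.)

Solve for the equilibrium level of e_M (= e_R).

124.5

Mika's payoff is (249 + 6e_R)e_M − 4e_M².
∂π/∂e_M = 249 + 6e_R − 8e_M = 0, so e_M = 31.125 + 0.75e_R.
The game is symmetric, so in equilibrium e_R = e_M: the reaction function gives 0.25e_M = 31.125, hence e_M = 124.5.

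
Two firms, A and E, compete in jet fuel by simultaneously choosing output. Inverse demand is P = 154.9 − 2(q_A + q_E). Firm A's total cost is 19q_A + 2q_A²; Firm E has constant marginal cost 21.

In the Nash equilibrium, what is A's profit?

Firm A's profit: π = q_A(154.9 − 2(q_A + q_E)) − 19q_A − 2q_A².
∂π/∂q_A = 135.9 − 8q_A − 2q_E = 0, so q_A = 16.9875 − 0.25q_E.
For E: ∂π/∂q_E = 133.9 − 4q_E − 2q_A = 0 ⇒ q_E = 33.475 − 0.5q_A.
Plugging q_E into A's best response: q_A = 16.9875 − 0.25(33.475 − 0.5q_A) ⇒ 0.875q_A = 1379/160, so q_A = 9.85.
Then q_E = 33.475 − 0.5·9.85 = 28.55.
Price P = 154.9 − 2·38.4 = 78.1.
A's profit: (78.1 − 19)·9.85 − 2(9.85)² = 388.09.

388.09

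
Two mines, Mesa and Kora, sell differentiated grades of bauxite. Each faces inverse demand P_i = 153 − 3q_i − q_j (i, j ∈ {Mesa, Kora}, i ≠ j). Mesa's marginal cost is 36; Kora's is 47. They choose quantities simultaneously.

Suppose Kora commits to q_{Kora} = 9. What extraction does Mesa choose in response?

Mine Mesa's profit: π = q_{Mesa}(153 − 3q_{Mesa} − q_{Kora}) − 36q_{Mesa}.
∂π/∂q_{Mesa} = 117 − 6q_{Mesa} − q_{Kora} = 0 ⇒ q_{Mesa} = 19.5 − (1/6)q_{Kora}.
At q_{Kora} = 9: q_{Mesa} = 19.5 − (1/6)·9 = 18.

18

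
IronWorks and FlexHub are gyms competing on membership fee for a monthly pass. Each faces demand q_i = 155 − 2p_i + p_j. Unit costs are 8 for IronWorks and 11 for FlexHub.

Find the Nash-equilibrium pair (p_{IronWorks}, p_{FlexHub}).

IronWorks's profit: π = (p_{IronWorks} − 8)(155 − 2p_{IronWorks} + p_{FlexHub}).
∂π/∂p_{IronWorks} = 171 − 4p_{IronWorks} + p_{FlexHub} = 0 ⇒ p_{IronWorks} = 42.75 + 0.25p_{FlexHub}.
Similarly p_{FlexHub} = 44.25 + 0.25p_{IronWorks}.
Plugging p_{FlexHub} into IronWorks's best response: p_{IronWorks} = 42.75 + 0.25(44.25 + 0.25p_{IronWorks}) ⇒ 0.9375p_{IronWorks} = 53.8125, so p_{IronWorks} = 57.4.
Then p_{FlexHub} = 44.25 + 0.25·57.4 = 58.6.

57.4, 58.6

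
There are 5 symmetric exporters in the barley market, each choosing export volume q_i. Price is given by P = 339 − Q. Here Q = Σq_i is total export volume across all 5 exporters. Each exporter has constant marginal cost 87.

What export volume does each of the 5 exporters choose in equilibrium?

42

A representative exporter's profit is π_i = q_i(339 − Q) − 87q_i, with Q = q_i + Σ_{j≠i} q_j.
First-order condition: 252 − 2q_i − Σ_{j≠i} q_j = 0.
With identical exporters, set every q_j = q: then 252 − 2q − 4q = 0, i.e. q = 252/6 = 42.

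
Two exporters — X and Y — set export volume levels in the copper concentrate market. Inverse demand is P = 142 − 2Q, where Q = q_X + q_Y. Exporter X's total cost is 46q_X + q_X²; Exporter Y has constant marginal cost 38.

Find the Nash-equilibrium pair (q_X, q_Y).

8.8, 21.6

Exporter X's profit: π = q_X(142 − 2(q_X + q_Y)) − 46q_X − q_X².
∂π/∂q_X = 96 − 6q_X − 2q_Y = 0, so q_X = 16 − (1/3)q_Y.
For Y: ∂π/∂q_Y = 104 − 4q_Y − 2q_X = 0 ⇒ q_Y = 26 − 0.5q_X.
Solving the two reaction functions simultaneously: (1 − (−1/3)(−0.5))q_X = 16 − (1/3)·26, so (5/6)q_X = 22/3 and q_X = 8.8.
Then q_Y = 26 − 0.5·8.8 = 21.6.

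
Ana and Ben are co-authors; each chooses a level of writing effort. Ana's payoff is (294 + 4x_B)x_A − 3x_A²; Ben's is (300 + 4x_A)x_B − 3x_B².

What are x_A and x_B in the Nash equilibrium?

148.2, 148.8

Expanding Ana's payoff: 294x_A + 4x_Bx_A − 3x_A².
∂π/∂x_A = 294 + 4x_B − 6x_A = 0, so x_A = 49 + (2/3)x_B.
Likewise for Ben: x_B = 50 + (2/3)x_A.
Substituting the second reaction function into the first: x_A = 49 + (2/3)(50 + (2/3)x_A), which gives (5/9)x_A = 247/3 ⇒ x_A = 148.2.
Then x_B = 50 + (2/3)·148.2 = 148.8.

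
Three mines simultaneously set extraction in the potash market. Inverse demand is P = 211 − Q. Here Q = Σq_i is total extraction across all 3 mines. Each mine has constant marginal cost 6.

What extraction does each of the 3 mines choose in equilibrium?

51.25

A representative mine's profit is π_i = q_i(211 − Q) − 6q_i, with Q = q_i + Σ_{j≠i} q_j.
First-order condition: 205 − 2q_i − Σ_{j≠i} q_j = 0.
Imposing symmetry (q_j = q for all j) turns Σ_{j≠i} q_j into 2q, so 205 = 4q and q = 51.25.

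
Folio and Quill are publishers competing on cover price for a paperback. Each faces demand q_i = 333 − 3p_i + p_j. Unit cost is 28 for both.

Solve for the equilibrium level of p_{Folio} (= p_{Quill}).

83.4

Folio's profit: π = (p_{Folio} − 28)(333 − 3p_{Folio} + p_{Quill}).
∂π/∂p_{Folio} = 417 − 6p_{Folio} + p_{Quill} = 0 ⇒ p_{Folio} = 69.5 + (1/6)p_{Quill}.
The game is symmetric, so in equilibrium p_{Quill} = p_{Folio}: the reaction function gives (5/6)p_{Folio} = 69.5, hence p_{Folio} = 83.4.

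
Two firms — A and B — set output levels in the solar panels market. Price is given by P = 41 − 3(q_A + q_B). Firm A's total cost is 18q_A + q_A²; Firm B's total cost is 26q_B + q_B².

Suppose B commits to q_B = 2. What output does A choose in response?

2.125

Firm A's profit: π = q_A(41 − 3(q_A + q_B)) − 18q_A − q_A².
∂π/∂q_A = 23 − 8q_A − 3q_B = 0, so q_A = 2.875 − 0.375q_B.
At q_B = 2: q_A = 2.875 − 0.375·2 = 2.125.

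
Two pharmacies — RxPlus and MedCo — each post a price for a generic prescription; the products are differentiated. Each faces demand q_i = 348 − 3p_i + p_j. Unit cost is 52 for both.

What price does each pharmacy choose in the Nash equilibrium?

RxPlus's profit: π = (p_{RxPlus} − 52)(348 − 3p_{RxPlus} + p_{MedCo}).
∂π/∂p_{RxPlus} = 504 − 6p_{RxPlus} + p_{MedCo} = 0 ⇒ p_{RxPlus} = 84 + (1/6)p_{MedCo}.
The game is symmetric, so in equilibrium p_{MedCo} = p_{RxPlus}: the reaction function gives (5/6)p_{RxPlus} = 84, hence p_{RxPlus} = 100.8.

100.8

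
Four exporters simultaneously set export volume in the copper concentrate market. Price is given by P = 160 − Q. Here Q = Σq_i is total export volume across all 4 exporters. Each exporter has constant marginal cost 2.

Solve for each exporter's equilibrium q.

31.6

A representative exporter's profit is π_i = q_i(160 − Q) − 2q_i, with Q = q_i + Σ_{j≠i} q_j.
First-order condition: 158 − 2q_i − Σ_{j≠i} q_j = 0.
Imposing symmetry (q_j = q for all j) turns Σ_{j≠i} q_j into 3q, so 158 = 5q and q = 31.6.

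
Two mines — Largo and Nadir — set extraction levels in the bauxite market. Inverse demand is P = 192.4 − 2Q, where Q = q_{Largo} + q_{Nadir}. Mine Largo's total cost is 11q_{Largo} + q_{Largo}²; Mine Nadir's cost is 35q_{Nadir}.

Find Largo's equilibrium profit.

1265.6748

Mine Largo's profit: π = q_{Largo}(192.4 − 2(q_{Largo} + q_{Nadir})) − 11q_{Largo} − q_{Largo}².
∂π/∂q_{Largo} = 181.4 − 6q_{Largo} − 2q_{Nadir} = 0, so q_{Largo} = 907/30 − (1/3)q_{Nadir}.
For Nadir: ∂π/∂q_{Nadir} = 157.4 − 4q_{Nadir} − 2q_{Largo} = 0 ⇒ q_{Nadir} = 39.35 − 0.5q_{Largo}.
Plugging q_{Nadir} into Largo's best response: q_{Largo} = 907/30 − (1/3)(39.35 − 0.5q_{Largo}) ⇒ (5/6)q_{Largo} = 1027/60, so q_{Largo} = 20.54.
Then q_{Nadir} = 39.35 − 0.5·20.54 = 29.08.
Price P = 192.4 − 2·49.62 = 93.16.
Largo's profit: (93.16 − 11)·20.54 − (20.54)² = 1265.6748.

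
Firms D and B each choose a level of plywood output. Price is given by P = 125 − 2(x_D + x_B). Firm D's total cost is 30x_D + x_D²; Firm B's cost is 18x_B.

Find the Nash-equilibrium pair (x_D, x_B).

8.3, 22.6

Firm D's profit: π = x_D(125 − 2(x_D + x_B)) − 30x_D − x_D².
∂π/∂x_D = 95 − 6x_D − 2x_B = 0, so x_D = 95/6 − (1/3)x_B.
For B: ∂π/∂x_B = 107 − 4x_B − 2x_D = 0 ⇒ x_B = 26.75 − 0.5x_D.
Solving the two reaction functions simultaneously: (1 − (−1/3)(−0.5))x_D = 95/6 − (1/3)·26.75, so (5/6)x_D = 83/12 and x_D = 8.3.
Then x_B = 26.75 − 0.5·8.3 = 22.6.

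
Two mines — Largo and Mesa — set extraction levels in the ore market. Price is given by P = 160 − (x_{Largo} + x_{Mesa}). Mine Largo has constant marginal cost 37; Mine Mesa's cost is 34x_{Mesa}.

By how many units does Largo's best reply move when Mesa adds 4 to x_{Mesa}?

Mine Largo's profit: π = x_{Largo}(160 − (x_{Largo} + x_{Mesa})) − 37x_{Largo}.
∂π/∂x_{Largo} = 123 − 2x_{Largo} − x_{Mesa} = 0, so x_{Largo} = 61.5 − 0.5x_{Mesa}.
The reaction-function slope is −0.5, so a 4-unit rise in x_{Mesa} moves x_{Largo} by −0.5 × 4 = −2. Largo's best response falls — the actions are strategic substitutes.

-2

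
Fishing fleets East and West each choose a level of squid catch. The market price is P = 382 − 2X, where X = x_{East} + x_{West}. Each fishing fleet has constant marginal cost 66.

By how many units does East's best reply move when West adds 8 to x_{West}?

Fishing fleet East's profit: π = x_{East}(382 − 2(x_{East} + x_{West})) − 66x_{East}.
∂π/∂x_{East} = 316 − 4x_{East} − 2x_{West} = 0, so x_{East} = 79 − 0.5x_{West}.
The reaction-function slope is −0.5, so an 8-unit rise in x_{West} moves x_{East} by −0.5 × 8 = −4. East's best response falls — the actions are strategic substitutes.

-4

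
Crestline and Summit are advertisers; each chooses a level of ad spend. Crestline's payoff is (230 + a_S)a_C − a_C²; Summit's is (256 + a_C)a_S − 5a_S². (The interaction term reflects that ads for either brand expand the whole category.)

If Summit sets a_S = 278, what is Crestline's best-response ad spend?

254

Expanding Crestline's payoff: 230a_C + a_Sa_C − a_C².
∂π/∂a_C = 230 + a_S − 2a_C = 0, so a_C = 115 + 0.5a_S.
At a_S = 278: a_C = 115 + 0.5·278 = 254.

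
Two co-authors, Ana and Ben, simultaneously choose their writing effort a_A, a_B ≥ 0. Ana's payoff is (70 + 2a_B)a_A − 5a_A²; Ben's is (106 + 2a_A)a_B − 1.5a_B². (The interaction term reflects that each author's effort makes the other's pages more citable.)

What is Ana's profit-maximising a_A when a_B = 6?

Expanding Ana's payoff: 70a_A + 2a_Ba_A − 5a_A².
∂π/∂a_A = 70 + 2a_B − 10a_A = 0, so a_A = 7 + 0.2a_B.
At a_B = 6: a_A = 7 + 0.2·6 = 8.2.

8.2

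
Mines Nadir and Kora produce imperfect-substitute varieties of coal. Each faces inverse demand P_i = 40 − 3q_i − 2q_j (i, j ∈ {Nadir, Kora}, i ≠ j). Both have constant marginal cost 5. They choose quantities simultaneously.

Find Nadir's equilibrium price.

Mine Nadir's profit: π = q_{Nadir}(40 − 3q_{Nadir} − 2q_{Kora}) − 5q_{Nadir}.
∂π/∂q_{Nadir} = 35 − 6q_{Nadir} − 2q_{Kora} = 0 ⇒ q_{Nadir} = 35/6 − (1/3)q_{Kora}.
The game is symmetric, so in equilibrium q_{Kora} = q_{Nadir}: the reaction function gives (4/3)q_{Nadir} = 35/6, hence q_{Nadir} = 4.375.
P_{Nadir} = 40 − 3·4.375 − 2·4.375 = 18.125.

18.125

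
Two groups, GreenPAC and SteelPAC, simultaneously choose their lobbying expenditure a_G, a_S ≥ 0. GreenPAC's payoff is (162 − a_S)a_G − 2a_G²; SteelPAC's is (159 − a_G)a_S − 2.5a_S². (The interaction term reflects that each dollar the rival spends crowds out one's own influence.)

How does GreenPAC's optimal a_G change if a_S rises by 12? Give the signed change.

-3

Expanding GreenPAC's payoff: 162a_G − a_Sa_G − 2a_G².
∂π/∂a_G = 162 − a_S − 4a_G = 0, so a_G = 40.5 − 0.25a_S.
The reaction-function slope is −0.25, so a 12-unit rise in a_S moves a_G by −0.25 × 12 = −3. GreenPAC's best response falls — the actions are strategic substitutes.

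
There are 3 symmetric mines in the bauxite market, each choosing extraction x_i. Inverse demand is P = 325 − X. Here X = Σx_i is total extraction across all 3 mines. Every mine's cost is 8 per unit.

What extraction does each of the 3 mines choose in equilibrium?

79.25

A representative mine's profit is π_i = x_i(325 − X) − 8x_i, with X = x_i + Σ_{j≠i} x_j.
First-order condition: 317 − 2x_i − Σ_{j≠i} x_j = 0.
In a symmetric equilibrium every mine chooses the same x, so Σ_{j≠i} x_j = 2x. The condition becomes 317 − 4x = 0, giving x = 317/4 = 79.25.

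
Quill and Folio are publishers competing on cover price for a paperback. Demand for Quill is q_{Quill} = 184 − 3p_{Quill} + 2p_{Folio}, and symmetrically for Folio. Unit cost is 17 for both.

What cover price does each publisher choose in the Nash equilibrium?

58.75

Quill's profit: π = (p_{Quill} − 17)(184 − 3p_{Quill} + 2p_{Folio}).
∂π/∂p_{Quill} = 235 − 6p_{Quill} + 2p_{Folio} = 0 ⇒ p_{Quill} = 235/6 + (1/3)p_{Folio}.
By symmetry p_{Folio} = p_{Quill}; substituting into the reaction function, (2/3)p_{Quill} = 235/6 and p_{Quill} = 58.75.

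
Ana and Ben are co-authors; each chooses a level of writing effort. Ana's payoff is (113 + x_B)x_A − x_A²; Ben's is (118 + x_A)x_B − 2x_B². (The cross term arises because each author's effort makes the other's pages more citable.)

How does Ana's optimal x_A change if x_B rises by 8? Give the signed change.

Expanding Ana's payoff: 113x_A + x_Bx_A − x_A².
∂π/∂x_A = 113 + x_B − 2x_A = 0, so x_A = 56.5 + 0.5x_B.
The reaction-function slope is 0.5, so an 8-unit rise in x_B moves x_A by 0.5 × 8 = 4. Ana's best response rises — the actions are strategic complements.

4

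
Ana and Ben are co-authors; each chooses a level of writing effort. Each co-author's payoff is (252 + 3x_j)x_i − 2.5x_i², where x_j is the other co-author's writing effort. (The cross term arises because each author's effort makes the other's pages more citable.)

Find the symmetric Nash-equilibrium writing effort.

126

Ana's payoff is (252 + 3x_B)x_A − 2.5x_A².
∂π/∂x_A = 252 + 3x_B − 5x_A = 0, so x_A = 50.4 + 0.6x_B.
The game is symmetric, so in equilibrium x_B = x_A: the reaction function gives 0.4x_A = 50.4, hence x_A = 126.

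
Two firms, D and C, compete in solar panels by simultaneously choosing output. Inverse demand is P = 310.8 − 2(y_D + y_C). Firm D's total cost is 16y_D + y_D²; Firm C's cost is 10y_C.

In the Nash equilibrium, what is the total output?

Firm D's profit: π = y_D(310.8 − 2(y_D + y_C)) − 16y_D − y_D².
∂π/∂y_D = 294.8 − 6y_D − 2y_C = 0, so y_D = 737/15 − (1/3)y_C.
For C: ∂π/∂y_C = 300.8 − 4y_C − 2y_D = 0 ⇒ y_C = 75.2 − 0.5y_D.
Solving the two reaction functions simultaneously: (1 − (−1/3)(−0.5))y_D = 737/15 − (1/3)·75.2, so (5/6)y_D = 361/15 and y_D = 28.88.
Then y_C = 75.2 − 0.5·28.88 = 60.76.
Total output: 28.88 + 60.76 = 89.64.

89.64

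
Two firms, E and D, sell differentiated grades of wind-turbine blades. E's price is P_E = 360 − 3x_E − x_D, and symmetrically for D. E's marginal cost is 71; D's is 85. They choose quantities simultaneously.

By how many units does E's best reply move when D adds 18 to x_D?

-3

Firm E's profit: π = x_E(360 − 3x_E − x_D) − 71x_E.
∂π/∂x_E = 289 − 6x_E − x_D = 0 ⇒ x_E = 289/6 − (1/6)x_D.
The reaction-function slope is −1/6, so an 18-unit rise in x_D moves x_E by −1/6 × 18 = −3. E's best response falls — the actions are strategic substitutes.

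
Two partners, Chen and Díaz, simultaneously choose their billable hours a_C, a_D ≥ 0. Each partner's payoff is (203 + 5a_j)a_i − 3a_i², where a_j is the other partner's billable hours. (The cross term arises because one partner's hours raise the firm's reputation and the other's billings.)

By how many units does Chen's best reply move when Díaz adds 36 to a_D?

Chen's payoff is (203 + 5a_D)a_C − 3a_C².
∂π/∂a_C = 203 + 5a_D − 6a_C = 0, so a_C = 203/6 + (5/6)a_D.
The reaction-function slope is 5/6, so a 36-unit rise in a_D moves a_C by 5/6 × 36 = 30. Chen's best response rises — the actions are strategic complements.

30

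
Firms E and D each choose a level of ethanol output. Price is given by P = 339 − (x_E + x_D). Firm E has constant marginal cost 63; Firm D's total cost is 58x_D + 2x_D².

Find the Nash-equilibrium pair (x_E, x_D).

Firm E's profit: π = x_E(339 − (x_E + x_D)) − 63x_E.
∂π/∂x_E = 276 − 2x_E − x_D = 0, so x_E = 138 − 0.5x_D.
For D: ∂π/∂x_D = 281 − 6x_D − x_E = 0 ⇒ x_D = 281/6 − (1/6)x_E.
Substituting the second reaction function into the first: x_E = 138 − 0.5(281/6 − (1/6)x_E), which gives (11/12)x_E = 1375/12 ⇒ x_E = 125.
Then x_D = 281/6 − (1/6)·125 = 26.

125, 26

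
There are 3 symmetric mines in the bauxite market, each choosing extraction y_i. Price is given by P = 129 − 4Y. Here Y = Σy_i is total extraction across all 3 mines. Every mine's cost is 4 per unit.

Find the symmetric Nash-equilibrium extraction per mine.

7.8125

A representative mine's profit is π_i = y_i(129 − 4Y) − 4y_i, with Y = y_i + Σ_{j≠i} y_j.
First-order condition: 125 − 8y_i − 4Σ_{j≠i} y_j = 0.
With identical mines, set every y_j = y: then 125 − 8y − 8y = 0, i.e. y = 125/16 = 7.8125.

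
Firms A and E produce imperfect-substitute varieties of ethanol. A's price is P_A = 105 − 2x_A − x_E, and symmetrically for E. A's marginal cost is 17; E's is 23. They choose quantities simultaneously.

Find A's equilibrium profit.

648

Firm A's profit: π = x_A(105 − 2x_A − x_E) − 17x_A.
∂π/∂x_A = 88 − 4x_A − x_E = 0 ⇒ x_A = 22 − 0.25x_E.
Similarly x_E = 20.5 − 0.25x_A.
Plugging x_E into A's best response: x_A = 22 − 0.25(20.5 − 0.25x_A) ⇒ 0.9375x_A = 16.875, so x_A = 18.
Then x_E = 20.5 − 0.25·18 = 16.
P_A = 105 − 2·18 − 16 = 53.
Profit = (53 − 17)·18 = 648.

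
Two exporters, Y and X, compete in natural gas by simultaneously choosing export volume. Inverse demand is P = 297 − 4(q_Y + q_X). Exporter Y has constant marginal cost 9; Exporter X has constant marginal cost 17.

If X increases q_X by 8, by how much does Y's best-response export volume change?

Exporter Y's profit: π = q_Y(297 − 4(q_Y + q_X)) − 9q_Y.
∂π/∂q_Y = 288 − 8q_Y − 4q_X = 0, so q_Y = 36 − 0.5q_X.
The reaction-function slope is −0.5, so an 8-unit rise in q_X moves q_Y by −0.5 × 8 = −4. Y's best response falls — the actions are strategic substitutes.

-4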